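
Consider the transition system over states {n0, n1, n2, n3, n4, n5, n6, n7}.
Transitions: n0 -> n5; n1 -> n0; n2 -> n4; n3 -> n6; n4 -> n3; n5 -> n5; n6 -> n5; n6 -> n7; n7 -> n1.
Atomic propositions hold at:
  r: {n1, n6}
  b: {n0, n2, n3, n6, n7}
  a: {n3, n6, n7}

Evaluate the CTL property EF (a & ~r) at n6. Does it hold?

Yes

Sat(~r) = {n0, n2, n3, n4, n5, n7}
Sat(a & ~r) = {n3, n7}
EF (a & ~r): least fixpoint, start Z0 = {n3, n7}, add states with some successor in Z. Z1 = {n3, n4, n6, n7}; Z2 = {n2, n3, n4, n6, n7}; fixed.
Sat(EF (a & ~r)) = {n2, n3, n4, n6, n7}
n6 ∈ Sat(EF (a & ~r)) = {n2, n3, n4, n6, n7}, so the formula holds at n6.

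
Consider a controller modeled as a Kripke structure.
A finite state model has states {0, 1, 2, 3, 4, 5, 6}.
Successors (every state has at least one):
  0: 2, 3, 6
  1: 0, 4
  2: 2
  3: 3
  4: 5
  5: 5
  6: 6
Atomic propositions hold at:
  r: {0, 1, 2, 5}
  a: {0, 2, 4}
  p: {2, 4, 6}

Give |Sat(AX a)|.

Sat(AX a) = {s : every successor in {0, 2, 4}} = {1, 2}
|Sat(AX a)| = |{1, 2}| = 2.

2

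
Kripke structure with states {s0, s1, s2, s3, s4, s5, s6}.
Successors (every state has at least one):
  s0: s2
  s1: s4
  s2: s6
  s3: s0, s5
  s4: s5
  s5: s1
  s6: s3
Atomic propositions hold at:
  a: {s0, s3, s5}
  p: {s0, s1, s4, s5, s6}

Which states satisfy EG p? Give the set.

EG p: greatest fixpoint, start Z0 = {s0, s1, s4, s5, s6}, keep only states in Sat with some successor in Z. Z1 = {s1, s4, s5}; fixed.
Sat(EG p) = {s1, s4, s5}

{s1, s4, s5}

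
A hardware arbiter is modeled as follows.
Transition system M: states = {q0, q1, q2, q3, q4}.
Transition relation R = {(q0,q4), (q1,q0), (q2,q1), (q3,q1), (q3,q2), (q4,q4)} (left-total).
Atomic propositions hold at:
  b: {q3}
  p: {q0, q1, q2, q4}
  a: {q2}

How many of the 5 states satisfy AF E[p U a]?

1

E[p U a]: least fixpoint, start Z0 = Sat(a) = {q2}, add states in Sat(p) with some successor in Z. Already a fixed point.
Sat(E[p U a]) = {q2}
AF E[p U a]: least fixpoint, start Z0 = {q2}, add states with every successor in Z. Already a fixed point.
Sat(AF E[p U a]) = {q2}
|Sat(AF E[p U a])| = |{q2}| = 1.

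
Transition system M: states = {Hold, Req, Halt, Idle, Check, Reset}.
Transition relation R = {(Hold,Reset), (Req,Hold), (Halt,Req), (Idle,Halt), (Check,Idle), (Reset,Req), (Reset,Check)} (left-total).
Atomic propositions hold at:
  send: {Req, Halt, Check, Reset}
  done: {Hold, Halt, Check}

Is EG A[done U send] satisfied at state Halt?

Yes

A[done U send]: least fixpoint, start Z0 = Sat(send) = {Req, Halt, Check, Reset}, add states in Sat(done) with every successor in Z. Z1 = {Hold, Req, Halt, Check, Reset}; fixed.
Sat(A[done U send]) = {Hold, Req, Halt, Check, Reset}
EG A[done U send]: greatest fixpoint, start Z0 = {Hold, Req, Halt, Check, Reset}, keep only states in Sat with some successor in Z. Z1 = {Hold, Req, Halt, Reset}; fixed.
Sat(EG A[done U send]) = {Hold, Req, Halt, Reset}
Halt ∈ Sat(EG A[done U send]) = {Hold, Req, Halt, Reset}, so the formula holds at Halt.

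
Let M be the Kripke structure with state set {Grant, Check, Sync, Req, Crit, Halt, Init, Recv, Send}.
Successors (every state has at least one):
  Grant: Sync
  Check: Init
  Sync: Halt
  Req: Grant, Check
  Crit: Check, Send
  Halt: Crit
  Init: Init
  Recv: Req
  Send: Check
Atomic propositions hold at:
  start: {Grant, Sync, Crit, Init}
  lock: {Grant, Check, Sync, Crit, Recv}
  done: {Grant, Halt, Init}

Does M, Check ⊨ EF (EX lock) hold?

No

Sat(EX lock) = {s : some successor in {Grant, Check, Sync, Crit, Recv}} = {Grant, Req, Crit, Halt, Send}
EF (EX lock): least fixpoint, start Z0 = {Grant, Req, Crit, Halt, Send}, add states with some successor in Z. Z1 = {Grant, Sync, Req, Crit, Halt, Recv, Send}; fixed.
Sat(EF (EX lock)) = {Grant, Sync, Req, Crit, Halt, Recv, Send}
Check ∉ Sat(EF (EX lock)) = {Grant, Sync, Req, Crit, Halt, Recv, Send}, so the formula does not hold at Check.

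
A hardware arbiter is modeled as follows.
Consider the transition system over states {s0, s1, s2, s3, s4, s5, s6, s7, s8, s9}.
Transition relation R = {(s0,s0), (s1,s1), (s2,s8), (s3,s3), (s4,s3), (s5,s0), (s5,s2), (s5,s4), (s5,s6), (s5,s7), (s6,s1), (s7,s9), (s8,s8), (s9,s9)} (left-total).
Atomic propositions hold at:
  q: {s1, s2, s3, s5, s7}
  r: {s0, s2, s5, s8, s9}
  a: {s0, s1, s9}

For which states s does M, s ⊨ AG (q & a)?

{s1}

Sat(q & a) = {s1}
AG (q & a): greatest fixpoint, start Z0 = {s1}, keep only states in Sat with every successor in Z. Already a fixed point.
Sat(AG (q & a)) = {s1}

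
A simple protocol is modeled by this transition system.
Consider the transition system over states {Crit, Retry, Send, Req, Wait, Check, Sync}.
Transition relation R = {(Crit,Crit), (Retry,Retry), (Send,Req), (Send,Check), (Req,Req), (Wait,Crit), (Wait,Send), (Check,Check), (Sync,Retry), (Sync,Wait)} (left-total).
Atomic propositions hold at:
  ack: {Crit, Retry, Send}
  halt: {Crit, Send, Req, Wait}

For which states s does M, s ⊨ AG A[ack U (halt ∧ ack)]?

Sat(halt ∧ ack) = {Crit, Send}
A[ack U (halt ∧ ack)]: least fixpoint, start Z0 = Sat((halt ∧ ack)) = {Crit, Send}, add states in Sat(ack) with every successor in Z. Already a fixed point.
Sat(A[ack U (halt ∧ ack)]) = {Crit, Send}
AG A[ack U (halt ∧ ack)]: greatest fixpoint, start Z0 = {Crit, Send}, keep only states in Sat with every successor in Z. Z1 = {Crit}; fixed.
Sat(AG A[ack U (halt ∧ ack)]) = {Crit}

{Crit}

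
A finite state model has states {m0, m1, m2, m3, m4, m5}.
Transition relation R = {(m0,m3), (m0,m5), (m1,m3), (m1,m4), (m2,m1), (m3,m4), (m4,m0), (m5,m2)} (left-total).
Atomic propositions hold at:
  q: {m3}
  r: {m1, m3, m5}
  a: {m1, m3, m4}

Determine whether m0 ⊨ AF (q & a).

Sat(q & a) = {m3}
AF (q & a): least fixpoint, start Z0 = {m3}, add states with every successor in Z. Already a fixed point.
Sat(AF (q & a)) = {m3}
m0 ∉ Sat(AF (q & a)) = {m3}, so the formula does not hold at m0.

No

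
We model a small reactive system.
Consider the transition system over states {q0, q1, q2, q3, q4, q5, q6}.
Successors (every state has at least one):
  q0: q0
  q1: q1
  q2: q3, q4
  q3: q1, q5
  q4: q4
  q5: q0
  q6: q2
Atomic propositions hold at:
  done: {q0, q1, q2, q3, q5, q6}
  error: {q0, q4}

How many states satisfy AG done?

AG done: greatest fixpoint, start Z0 = {q0, q1, q2, q3, q5, q6}, keep only states in Sat with every successor in Z. Z1 = {q0, q1, q3, q5, q6}; Z2 = {q0, q1, q3, q5}; fixed.
Sat(AG done) = {q0, q1, q3, q5}
|Sat(AG done)| = |{q0, q1, q3, q5}| = 4.

4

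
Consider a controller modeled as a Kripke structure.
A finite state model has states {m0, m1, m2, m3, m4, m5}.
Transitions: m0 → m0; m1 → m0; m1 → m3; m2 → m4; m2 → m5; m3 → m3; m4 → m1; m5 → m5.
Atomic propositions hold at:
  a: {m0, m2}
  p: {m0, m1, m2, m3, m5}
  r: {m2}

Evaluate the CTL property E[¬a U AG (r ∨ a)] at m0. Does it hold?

Sat(¬a) = {m1, m3, m4, m5}
Sat(r ∨ a) = {m0, m2}
AG (r ∨ a): greatest fixpoint, start Z0 = {m0, m2}, keep only states in Sat with every successor in Z. Z1 = {m0}; fixed.
Sat(AG (r ∨ a)) = {m0}
E[¬a U AG (r ∨ a)]: least fixpoint, start Z0 = Sat(AG (r ∨ a)) = {m0}, add states in Sat(¬a) with some successor in Z. Z1 = {m0, m1}; Z2 = {m0, m1, m4}; fixed.
Sat(E[¬a U AG (r ∨ a)]) = {m0, m1, m4}
m0 ∈ Sat(E[¬a U AG (r ∨ a)]) = {m0, m1, m4}, so the formula holds at m0.

Yes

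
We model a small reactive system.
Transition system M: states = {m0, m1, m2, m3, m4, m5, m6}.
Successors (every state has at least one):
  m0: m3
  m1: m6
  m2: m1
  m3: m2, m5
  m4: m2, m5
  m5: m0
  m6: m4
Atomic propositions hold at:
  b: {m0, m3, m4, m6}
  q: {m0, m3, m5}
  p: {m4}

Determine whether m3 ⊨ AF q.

Yes

AF q: least fixpoint, start Z0 = {m0, m3, m5}, add states with every successor in Z. Already a fixed point.
Sat(AF q) = {m0, m3, m5}
m3 ∈ Sat(AF q) = {m0, m3, m5}, so the formula holds at m3.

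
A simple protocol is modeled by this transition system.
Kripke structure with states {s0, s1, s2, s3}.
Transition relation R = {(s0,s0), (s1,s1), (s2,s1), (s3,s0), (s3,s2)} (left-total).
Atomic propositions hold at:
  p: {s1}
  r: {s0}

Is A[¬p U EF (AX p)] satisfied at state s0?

No

Sat(¬p) = {s0, s2, s3}
Sat(AX p) = {s : every successor in {s1}} = {s1, s2}
EF (AX p): least fixpoint, start Z0 = {s1, s2}, add states with some successor in Z. Z1 = {s1, s2, s3}; fixed.
Sat(EF (AX p)) = {s1, s2, s3}
A[¬p U EF (AX p)]: least fixpoint, start Z0 = Sat(EF (AX p)) = {s1, s2, s3}, add states in Sat(¬p) with every successor in Z. Already a fixed point.
Sat(A[¬p U EF (AX p)]) = {s1, s2, s3}
s0 ∉ Sat(A[¬p U EF (AX p)]) = {s1, s2, s3}, so the formula does not hold at s0.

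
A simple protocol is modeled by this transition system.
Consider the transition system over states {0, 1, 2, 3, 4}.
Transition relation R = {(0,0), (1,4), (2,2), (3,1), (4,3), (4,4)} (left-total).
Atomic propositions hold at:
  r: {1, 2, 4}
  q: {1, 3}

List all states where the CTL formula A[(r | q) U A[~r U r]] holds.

Sat(r | q) = {1, 2, 3, 4}
Sat(~r) = {0, 3}
A[~r U r]: least fixpoint, start Z0 = Sat(r) = {1, 2, 4}, add states in Sat(~r) with every successor in Z. Z1 = {1, 2, 3, 4}; fixed.
Sat(A[~r U r]) = {1, 2, 3, 4}
A[(r | q) U A[~r U r]]: least fixpoint, start Z0 = Sat(A[~r U r]) = {1, 2, 3, 4}, add states in Sat(r | q) with every successor in Z. Already a fixed point.
Sat(A[(r | q) U A[~r U r]]) = {1, 2, 3, 4}

{1, 2, 3, 4}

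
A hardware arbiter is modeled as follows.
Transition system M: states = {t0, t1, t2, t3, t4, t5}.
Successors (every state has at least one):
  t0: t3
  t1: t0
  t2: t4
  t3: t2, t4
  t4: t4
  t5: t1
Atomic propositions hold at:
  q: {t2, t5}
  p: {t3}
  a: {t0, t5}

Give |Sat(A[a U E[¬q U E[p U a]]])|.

3

Sat(¬q) = {t0, t1, t3, t4}
E[p U a]: least fixpoint, start Z0 = Sat(a) = {t0, t5}, add states in Sat(p) with some successor in Z. Already a fixed point.
Sat(E[p U a]) = {t0, t5}
E[¬q U E[p U a]]: least fixpoint, start Z0 = Sat(E[p U a]) = {t0, t5}, add states in Sat(¬q) with some successor in Z. Z1 = {t0, t1, t5}; fixed.
Sat(E[¬q U E[p U a]]) = {t0, t1, t5}
A[a U E[¬q U E[p U a]]]: least fixpoint, start Z0 = Sat(E[¬q U E[p U a]]) = {t0, t1, t5}, add states in Sat(a) with every successor in Z. Already a fixed point.
Sat(A[a U E[¬q U E[p U a]]]) = {t0, t1, t5}
|Sat(A[a U E[¬q U E[p U a]]])| = |{t0, t1, t5}| = 3.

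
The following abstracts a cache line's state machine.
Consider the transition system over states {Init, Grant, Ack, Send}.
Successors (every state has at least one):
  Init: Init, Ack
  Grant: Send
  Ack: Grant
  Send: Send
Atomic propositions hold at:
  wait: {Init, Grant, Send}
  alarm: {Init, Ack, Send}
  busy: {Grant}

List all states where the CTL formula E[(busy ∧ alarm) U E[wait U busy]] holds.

Sat(busy ∧ alarm) = ∅
E[wait U busy]: least fixpoint, start Z0 = Sat(busy) = {Grant}, add states in Sat(wait) with some successor in Z. Already a fixed point.
Sat(E[wait U busy]) = {Grant}
E[(busy ∧ alarm) U E[wait U busy]]: least fixpoint, start Z0 = Sat(E[wait U busy]) = {Grant}, add states in Sat(busy ∧ alarm) with some successor in Z. Already a fixed point.
Sat(E[(busy ∧ alarm) U E[wait U busy]]) = {Grant}

{Grant}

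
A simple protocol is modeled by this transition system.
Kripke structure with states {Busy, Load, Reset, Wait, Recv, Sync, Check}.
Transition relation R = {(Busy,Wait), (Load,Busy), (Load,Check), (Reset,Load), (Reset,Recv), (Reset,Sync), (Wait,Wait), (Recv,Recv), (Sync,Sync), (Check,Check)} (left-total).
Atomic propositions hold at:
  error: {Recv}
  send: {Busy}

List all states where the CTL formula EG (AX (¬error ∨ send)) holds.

Sat(¬error) = {Busy, Load, Reset, Wait, Sync, Check}
Sat(¬error ∨ send) = {Busy, Load, Reset, Wait, Sync, Check}
Sat(AX (¬error ∨ send)) = {s : every successor in {Busy, Load, Reset, Wait, Sync, Check}} = {Busy, Load, Wait, Sync, Check}
EG (AX (¬error ∨ send)): greatest fixpoint, start Z0 = {Busy, Load, Wait, Sync, Check}, keep only states in Sat with some successor in Z. Already a fixed point.
Sat(EG (AX (¬error ∨ send))) = {Busy, Load, Wait, Sync, Check}

{Busy, Load, Wait, Sync, Check}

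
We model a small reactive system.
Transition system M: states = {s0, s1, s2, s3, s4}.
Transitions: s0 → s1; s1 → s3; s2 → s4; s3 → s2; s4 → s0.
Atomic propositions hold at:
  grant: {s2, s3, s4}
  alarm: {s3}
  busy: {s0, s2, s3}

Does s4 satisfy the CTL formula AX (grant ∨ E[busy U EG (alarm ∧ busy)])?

Sat(alarm ∧ busy) = {s3}
EG (alarm ∧ busy): greatest fixpoint, start Z0 = {s3}, keep only states in Sat with some successor in Z. Z1 = ∅; fixed.
Sat(EG (alarm ∧ busy)) = ∅
E[busy U EG (alarm ∧ busy)]: least fixpoint, start Z0 = Sat(EG (alarm ∧ busy)) = ∅, add states in Sat(busy) with some successor in Z. Already a fixed point.
Sat(E[busy U EG (alarm ∧ busy)]) = ∅
Sat(grant ∨ E[busy U EG (alarm ∧ busy)]) = {s2, s3, s4}
Sat(AX (grant ∨ E[busy U EG (alarm ∧ busy)])) = {s : every successor in {s2, s3, s4}} = {s1, s2, s3}
s4 ∉ Sat(AX (grant ∨ E[busy U EG (alarm ∧ busy)])) = {s1, s2, s3}, so the formula does not hold at s4.

No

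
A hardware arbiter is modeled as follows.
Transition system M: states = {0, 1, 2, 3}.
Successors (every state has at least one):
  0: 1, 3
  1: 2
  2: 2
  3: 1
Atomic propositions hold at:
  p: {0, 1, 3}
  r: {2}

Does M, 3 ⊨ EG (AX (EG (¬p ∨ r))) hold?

No

Sat(¬p) = {2}
Sat(¬p ∨ r) = {2}
EG (¬p ∨ r): greatest fixpoint, start Z0 = {2}, keep only states in Sat with some successor in Z. Already a fixed point.
Sat(EG (¬p ∨ r)) = {2}
Sat(AX (EG (¬p ∨ r))) = {s : every successor in {2}} = {1, 2}
EG (AX (EG (¬p ∨ r))): greatest fixpoint, start Z0 = {1, 2}, keep only states in Sat with some successor in Z. Already a fixed point.
Sat(EG (AX (EG (¬p ∨ r)))) = {1, 2}
3 ∉ Sat(EG (AX (EG (¬p ∨ r)))) = {1, 2}, so the formula does not hold at 3.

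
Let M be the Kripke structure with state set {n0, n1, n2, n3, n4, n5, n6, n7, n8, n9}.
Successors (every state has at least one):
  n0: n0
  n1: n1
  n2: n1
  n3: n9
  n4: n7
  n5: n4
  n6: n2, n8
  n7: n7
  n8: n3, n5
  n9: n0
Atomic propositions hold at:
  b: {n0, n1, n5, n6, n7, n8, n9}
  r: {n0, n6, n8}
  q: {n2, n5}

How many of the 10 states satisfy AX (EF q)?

EF q: least fixpoint, start Z0 = {n2, n5}, add states with some successor in Z. Z1 = {n2, n5, n6, n8}; fixed.
Sat(EF q) = {n2, n5, n6, n8}
Sat(AX (EF q)) = {s : every successor in {n2, n5, n6, n8}} = {n6}
|Sat(AX (EF q))| = |{n6}| = 1.

1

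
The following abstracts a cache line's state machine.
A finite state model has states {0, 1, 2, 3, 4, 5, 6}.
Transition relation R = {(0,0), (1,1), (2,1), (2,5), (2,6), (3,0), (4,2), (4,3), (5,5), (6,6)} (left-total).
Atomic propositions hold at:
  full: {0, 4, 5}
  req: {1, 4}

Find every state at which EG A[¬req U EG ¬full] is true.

{1, 2, 6}

Sat(¬req) = {0, 2, 3, 5, 6}
Sat(¬full) = {1, 2, 3, 6}
EG ¬full: greatest fixpoint, start Z0 = {1, 2, 3, 6}, keep only states in Sat with some successor in Z. Z1 = {1, 2, 6}; fixed.
Sat(EG ¬full) = {1, 2, 6}
A[¬req U EG ¬full]: least fixpoint, start Z0 = Sat(EG ¬full) = {1, 2, 6}, add states in Sat(¬req) with every successor in Z. Already a fixed point.
Sat(A[¬req U EG ¬full]) = {1, 2, 6}
EG A[¬req U EG ¬full]: greatest fixpoint, start Z0 = {1, 2, 6}, keep only states in Sat with some successor in Z. Already a fixed point.
Sat(EG A[¬req U EG ¬full]) = {1, 2, 6}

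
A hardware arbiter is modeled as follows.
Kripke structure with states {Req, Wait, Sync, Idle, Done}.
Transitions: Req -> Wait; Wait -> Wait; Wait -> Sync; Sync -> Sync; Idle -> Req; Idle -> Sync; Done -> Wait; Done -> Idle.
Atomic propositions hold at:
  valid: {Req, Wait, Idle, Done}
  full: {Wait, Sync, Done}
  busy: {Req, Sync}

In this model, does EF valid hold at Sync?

EF valid: least fixpoint, start Z0 = {Req, Wait, Idle, Done}, add states with some successor in Z. Already a fixed point.
Sat(EF valid) = {Req, Wait, Idle, Done}
Sync ∉ Sat(EF valid) = {Req, Wait, Idle, Done}, so the formula does not hold at Sync.

No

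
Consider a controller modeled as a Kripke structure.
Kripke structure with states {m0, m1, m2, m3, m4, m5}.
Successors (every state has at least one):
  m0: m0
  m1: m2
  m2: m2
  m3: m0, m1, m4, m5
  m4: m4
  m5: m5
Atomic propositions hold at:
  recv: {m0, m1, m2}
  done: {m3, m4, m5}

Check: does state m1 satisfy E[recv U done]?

E[recv U done]: least fixpoint, start Z0 = Sat(done) = {m3, m4, m5}, add states in Sat(recv) with some successor in Z. Already a fixed point.
Sat(E[recv U done]) = {m3, m4, m5}
m1 ∉ Sat(E[recv U done]) = {m3, m4, m5}, so the formula does not hold at m1.

No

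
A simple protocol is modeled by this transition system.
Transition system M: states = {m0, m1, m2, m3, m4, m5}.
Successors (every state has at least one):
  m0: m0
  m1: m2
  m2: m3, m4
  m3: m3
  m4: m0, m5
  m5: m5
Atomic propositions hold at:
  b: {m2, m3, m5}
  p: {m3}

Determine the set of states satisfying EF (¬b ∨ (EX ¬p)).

{m0, m1, m2, m4, m5}

Sat(¬b) = {m0, m1, m4}
Sat(¬p) = {m0, m1, m2, m4, m5}
Sat(EX ¬p) = {s : some successor in {m0, m1, m2, m4, m5}} = {m0, m1, m2, m4, m5}
Sat(¬b ∨ (EX ¬p)) = {m0, m1, m2, m4, m5}
EF (¬b ∨ (EX ¬p)): least fixpoint, start Z0 = {m0, m1, m2, m4, m5}, add states with some successor in Z. Already a fixed point.
Sat(EF (¬b ∨ (EX ¬p))) = {m0, m1, m2, m4, m5}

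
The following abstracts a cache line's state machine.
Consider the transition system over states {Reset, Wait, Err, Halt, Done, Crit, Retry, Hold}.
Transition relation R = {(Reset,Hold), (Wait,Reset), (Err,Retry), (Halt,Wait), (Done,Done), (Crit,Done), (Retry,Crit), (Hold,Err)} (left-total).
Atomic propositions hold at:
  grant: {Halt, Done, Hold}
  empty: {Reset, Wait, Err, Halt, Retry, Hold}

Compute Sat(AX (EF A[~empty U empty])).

Sat(~empty) = {Done, Crit}
A[~empty U empty]: least fixpoint, start Z0 = Sat(empty) = {Reset, Wait, Err, Halt, Retry, Hold}, add states in Sat(~empty) with every successor in Z. Already a fixed point.
Sat(A[~empty U empty]) = {Reset, Wait, Err, Halt, Retry, Hold}
EF A[~empty U empty]: least fixpoint, start Z0 = {Reset, Wait, Err, Halt, Retry, Hold}, add states with some successor in Z. Already a fixed point.
Sat(EF A[~empty U empty]) = {Reset, Wait, Err, Halt, Retry, Hold}
Sat(AX (EF A[~empty U empty])) = {s : every successor in {Reset, Wait, Err, Halt, Retry, Hold}} = {Reset, Wait, Err, Halt, Hold}

{Reset, Wait, Err, Halt, Hold}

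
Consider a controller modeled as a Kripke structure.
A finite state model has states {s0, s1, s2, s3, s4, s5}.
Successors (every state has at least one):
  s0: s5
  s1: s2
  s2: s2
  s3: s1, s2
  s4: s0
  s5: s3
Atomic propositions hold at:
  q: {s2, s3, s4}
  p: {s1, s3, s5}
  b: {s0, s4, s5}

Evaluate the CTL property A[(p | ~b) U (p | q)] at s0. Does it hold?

No

Sat(~b) = {s1, s2, s3}
Sat(p | ~b) = {s1, s2, s3, s5}
Sat(p | q) = {s1, s2, s3, s4, s5}
A[(p | ~b) U (p | q)]: least fixpoint, start Z0 = Sat((p | q)) = {s1, s2, s3, s4, s5}, add states in Sat(p | ~b) with every successor in Z. Already a fixed point.
Sat(A[(p | ~b) U (p | q)]) = {s1, s2, s3, s4, s5}
s0 ∉ Sat(A[(p | ~b) U (p | q)]) = {s1, s2, s3, s4, s5}, so the formula does not hold at s0.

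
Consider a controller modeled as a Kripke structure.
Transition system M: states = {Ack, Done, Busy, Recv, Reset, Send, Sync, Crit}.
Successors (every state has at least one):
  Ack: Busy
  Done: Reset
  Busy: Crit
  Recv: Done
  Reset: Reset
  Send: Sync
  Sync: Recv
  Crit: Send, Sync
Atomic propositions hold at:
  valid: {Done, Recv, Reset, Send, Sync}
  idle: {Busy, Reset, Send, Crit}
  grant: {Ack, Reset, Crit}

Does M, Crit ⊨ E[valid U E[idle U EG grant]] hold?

No

EG grant: greatest fixpoint, start Z0 = {Ack, Reset, Crit}, keep only states in Sat with some successor in Z. Z1 = {Reset}; fixed.
Sat(EG grant) = {Reset}
E[idle U EG grant]: least fixpoint, start Z0 = Sat(EG grant) = {Reset}, add states in Sat(idle) with some successor in Z. Already a fixed point.
Sat(E[idle U EG grant]) = {Reset}
E[valid U E[idle U EG grant]]: least fixpoint, start Z0 = Sat(E[idle U EG grant]) = {Reset}, add states in Sat(valid) with some successor in Z. Z1 = {Done, Reset}; Z2 = {Done, Recv, Reset}; Z3 = {Done, Recv, Reset, Sync}; Z4 = {Done, Recv, Reset, Send, Sync}; fixed.
Sat(E[valid U E[idle U EG grant]]) = {Done, Recv, Reset, Send, Sync}
Crit ∉ Sat(E[valid U E[idle U EG grant]]) = {Done, Recv, Reset, Send, Sync}, so the formula does not hold at Crit.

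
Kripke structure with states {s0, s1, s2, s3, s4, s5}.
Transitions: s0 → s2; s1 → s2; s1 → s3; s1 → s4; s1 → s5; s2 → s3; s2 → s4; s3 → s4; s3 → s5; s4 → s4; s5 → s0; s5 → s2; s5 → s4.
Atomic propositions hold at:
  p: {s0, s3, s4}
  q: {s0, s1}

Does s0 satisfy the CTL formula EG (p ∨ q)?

No

Sat(p ∨ q) = {s0, s1, s3, s4}
EG (p ∨ q): greatest fixpoint, start Z0 = {s0, s1, s3, s4}, keep only states in Sat with some successor in Z. Z1 = {s1, s3, s4}; fixed.
Sat(EG (p ∨ q)) = {s1, s3, s4}
s0 ∉ Sat(EG (p ∨ q)) = {s1, s3, s4}, so the formula does not hold at s0.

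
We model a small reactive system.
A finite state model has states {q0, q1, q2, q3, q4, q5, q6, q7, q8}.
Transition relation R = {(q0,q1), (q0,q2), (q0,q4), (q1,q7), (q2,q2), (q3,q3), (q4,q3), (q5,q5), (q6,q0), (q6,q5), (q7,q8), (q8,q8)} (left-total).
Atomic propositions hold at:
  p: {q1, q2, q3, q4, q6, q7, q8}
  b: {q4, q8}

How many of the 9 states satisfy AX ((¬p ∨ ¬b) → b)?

Sat(¬p) = {q0, q5}
Sat(¬b) = {q0, q1, q2, q3, q5, q6, q7}
Sat(¬p ∨ ¬b) = {q0, q1, q2, q3, q5, q6, q7}
Sat((¬p ∨ ¬b) → b) = {q4, q8}
Sat(AX ((¬p ∨ ¬b) → b)) = {s : every successor in {q4, q8}} = {q7, q8}
|Sat(AX ((¬p ∨ ¬b) → b))| = |{q7, q8}| = 2.

2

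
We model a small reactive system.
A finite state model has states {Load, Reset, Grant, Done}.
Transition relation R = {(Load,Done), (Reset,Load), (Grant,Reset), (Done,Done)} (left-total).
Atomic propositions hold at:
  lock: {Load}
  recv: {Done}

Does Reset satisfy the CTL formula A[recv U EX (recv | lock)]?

Sat(recv | lock) = {Load, Done}
Sat(EX (recv | lock)) = {s : some successor in {Load, Done}} = {Load, Reset, Done}
A[recv U EX (recv | lock)]: least fixpoint, start Z0 = Sat(EX (recv | lock)) = {Load, Reset, Done}, add states in Sat(recv) with every successor in Z. Already a fixed point.
Sat(A[recv U EX (recv | lock)]) = {Load, Reset, Done}
Reset ∈ Sat(A[recv U EX (recv | lock)]) = {Load, Reset, Done}, so the formula holds at Reset.

Yes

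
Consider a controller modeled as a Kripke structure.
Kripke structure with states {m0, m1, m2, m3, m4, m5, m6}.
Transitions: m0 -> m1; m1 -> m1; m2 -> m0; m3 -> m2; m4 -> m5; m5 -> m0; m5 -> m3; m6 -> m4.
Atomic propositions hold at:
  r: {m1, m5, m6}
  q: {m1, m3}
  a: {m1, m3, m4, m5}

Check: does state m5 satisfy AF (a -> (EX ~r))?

Yes

Sat(~r) = {m0, m2, m3, m4}
Sat(EX ~r) = {s : some successor in {m0, m2, m3, m4}} = {m2, m3, m5, m6}
Sat(a -> (EX ~r)) = {m0, m2, m3, m5, m6}
AF (a -> (EX ~r)): least fixpoint, start Z0 = {m0, m2, m3, m5, m6}, add states with every successor in Z. Z1 = {m0, m2, m3, m4, m5, m6}; fixed.
Sat(AF (a -> (EX ~r))) = {m0, m2, m3, m4, m5, m6}
m5 ∈ Sat(AF (a -> (EX ~r))) = {m0, m2, m3, m4, m5, m6}, so the formula holds at m5.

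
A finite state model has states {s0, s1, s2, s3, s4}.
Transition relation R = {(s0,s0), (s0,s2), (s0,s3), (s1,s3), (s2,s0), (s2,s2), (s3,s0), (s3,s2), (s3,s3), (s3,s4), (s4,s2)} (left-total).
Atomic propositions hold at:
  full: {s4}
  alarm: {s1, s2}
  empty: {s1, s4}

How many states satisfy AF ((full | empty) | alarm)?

Sat(full | empty) = {s1, s4}
Sat((full | empty) | alarm) = {s1, s2, s4}
AF ((full | empty) | alarm): least fixpoint, start Z0 = {s1, s2, s4}, add states with every successor in Z. Already a fixed point.
Sat(AF ((full | empty) | alarm)) = {s1, s2, s4}
|Sat(AF ((full | empty) | alarm))| = |{s1, s2, s4}| = 3.

3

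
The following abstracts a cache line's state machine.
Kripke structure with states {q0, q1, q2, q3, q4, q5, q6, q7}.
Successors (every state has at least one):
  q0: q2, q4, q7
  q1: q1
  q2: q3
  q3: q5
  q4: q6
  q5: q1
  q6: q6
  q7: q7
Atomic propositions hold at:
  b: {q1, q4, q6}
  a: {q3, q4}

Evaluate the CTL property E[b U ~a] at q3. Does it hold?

No

Sat(~a) = {q0, q1, q2, q5, q6, q7}
E[b U ~a]: least fixpoint, start Z0 = Sat(~a) = {q0, q1, q2, q5, q6, q7}, add states in Sat(b) with some successor in Z. Z1 = {q0, q1, q2, q4, q5, q6, q7}; fixed.
Sat(E[b U ~a]) = {q0, q1, q2, q4, q5, q6, q7}
q3 ∉ Sat(E[b U ~a]) = {q0, q1, q2, q4, q5, q6, q7}, so the formula does not hold at q3.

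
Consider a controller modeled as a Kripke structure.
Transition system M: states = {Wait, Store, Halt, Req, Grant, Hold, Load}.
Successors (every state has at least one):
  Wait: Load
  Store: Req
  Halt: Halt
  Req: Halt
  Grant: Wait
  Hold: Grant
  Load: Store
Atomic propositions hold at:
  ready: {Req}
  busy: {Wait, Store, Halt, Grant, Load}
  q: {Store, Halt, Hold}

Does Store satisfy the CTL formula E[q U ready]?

E[q U ready]: least fixpoint, start Z0 = Sat(ready) = {Req}, add states in Sat(q) with some successor in Z. Z1 = {Store, Req}; fixed.
Sat(E[q U ready]) = {Store, Req}
Store ∈ Sat(E[q U ready]) = {Store, Req}, so the formula holds at Store.

Yes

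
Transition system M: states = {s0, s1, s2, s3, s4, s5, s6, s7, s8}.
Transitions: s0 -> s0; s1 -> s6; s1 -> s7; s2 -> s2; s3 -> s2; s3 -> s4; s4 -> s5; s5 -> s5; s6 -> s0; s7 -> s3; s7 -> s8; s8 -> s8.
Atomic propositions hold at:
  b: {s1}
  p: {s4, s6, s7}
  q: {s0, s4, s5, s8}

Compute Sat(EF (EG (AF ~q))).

{s1, s2, s3, s7}

Sat(~q) = {s1, s2, s3, s6, s7}
AF ~q: least fixpoint, start Z0 = {s1, s2, s3, s6, s7}, add states with every successor in Z. Already a fixed point.
Sat(AF ~q) = {s1, s2, s3, s6, s7}
EG (AF ~q): greatest fixpoint, start Z0 = {s1, s2, s3, s6, s7}, keep only states in Sat with some successor in Z. Z1 = {s1, s2, s3, s7}; fixed.
Sat(EG (AF ~q)) = {s1, s2, s3, s7}
EF (EG (AF ~q)): least fixpoint, start Z0 = {s1, s2, s3, s7}, add states with some successor in Z. Already a fixed point.
Sat(EF (EG (AF ~q))) = {s1, s2, s3, s7}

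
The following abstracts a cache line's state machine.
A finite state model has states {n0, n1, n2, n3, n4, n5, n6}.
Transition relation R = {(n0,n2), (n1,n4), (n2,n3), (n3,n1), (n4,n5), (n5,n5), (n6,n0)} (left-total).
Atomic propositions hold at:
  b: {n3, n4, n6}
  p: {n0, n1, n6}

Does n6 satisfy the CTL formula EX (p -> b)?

Sat(p -> b) = {n2, n3, n4, n5, n6}
Sat(EX (p -> b)) = {s : some successor in {n2, n3, n4, n5, n6}} = {n0, n1, n2, n4, n5}
n6 ∉ Sat(EX (p -> b)) = {n0, n1, n2, n4, n5}, so the formula does not hold at n6.

No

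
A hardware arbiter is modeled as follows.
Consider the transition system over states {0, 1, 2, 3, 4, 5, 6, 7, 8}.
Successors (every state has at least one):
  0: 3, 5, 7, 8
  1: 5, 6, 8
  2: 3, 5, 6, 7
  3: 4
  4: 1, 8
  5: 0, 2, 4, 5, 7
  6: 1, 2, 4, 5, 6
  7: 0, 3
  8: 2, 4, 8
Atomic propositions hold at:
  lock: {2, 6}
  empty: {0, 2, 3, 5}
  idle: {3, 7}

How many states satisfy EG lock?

2

EG lock: greatest fixpoint, start Z0 = {2, 6}, keep only states in Sat with some successor in Z. Already a fixed point.
Sat(EG lock) = {2, 6}
|Sat(EG lock)| = |{2, 6}| = 2.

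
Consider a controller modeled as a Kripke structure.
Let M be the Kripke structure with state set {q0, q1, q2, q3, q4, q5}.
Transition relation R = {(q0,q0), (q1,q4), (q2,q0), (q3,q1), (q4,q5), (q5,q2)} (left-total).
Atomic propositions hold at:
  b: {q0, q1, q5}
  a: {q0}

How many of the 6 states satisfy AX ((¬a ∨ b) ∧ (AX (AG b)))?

3

Sat(¬a) = {q1, q2, q3, q4, q5}
Sat(¬a ∨ b) = {q0, q1, q2, q3, q4, q5}
AG b: greatest fixpoint, start Z0 = {q0, q1, q5}, keep only states in Sat with every successor in Z. Z1 = {q0}; fixed.
Sat(AG b) = {q0}
Sat(AX (AG b)) = {s : every successor in {q0}} = {q0, q2}
Sat((¬a ∨ b) ∧ (AX (AG b))) = {q0, q2}
Sat(AX ((¬a ∨ b) ∧ (AX (AG b)))) = {s : every successor in {q0, q2}} = {q0, q2, q5}
|Sat(AX ((¬a ∨ b) ∧ (AX (AG b))))| = |{q0, q2, q5}| = 3.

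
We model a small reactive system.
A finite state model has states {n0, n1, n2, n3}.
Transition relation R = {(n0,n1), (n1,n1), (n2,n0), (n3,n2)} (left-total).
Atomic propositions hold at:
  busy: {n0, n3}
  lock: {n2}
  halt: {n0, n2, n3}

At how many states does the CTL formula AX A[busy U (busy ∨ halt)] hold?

Sat(busy ∨ halt) = {n0, n2, n3}
A[busy U (busy ∨ halt)]: least fixpoint, start Z0 = Sat((busy ∨ halt)) = {n0, n2, n3}, add states in Sat(busy) with every successor in Z. Already a fixed point.
Sat(A[busy U (busy ∨ halt)]) = {n0, n2, n3}
Sat(AX A[busy U (busy ∨ halt)]) = {s : every successor in {n0, n2, n3}} = {n2, n3}
|Sat(AX A[busy U (busy ∨ halt)])| = |{n2, n3}| = 2.

2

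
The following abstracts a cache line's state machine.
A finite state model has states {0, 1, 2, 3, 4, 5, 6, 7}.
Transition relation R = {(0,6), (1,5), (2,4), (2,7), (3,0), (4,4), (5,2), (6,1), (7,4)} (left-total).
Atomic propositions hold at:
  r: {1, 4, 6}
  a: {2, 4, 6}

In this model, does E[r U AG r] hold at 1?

No

AG r: greatest fixpoint, start Z0 = {1, 4, 6}, keep only states in Sat with every successor in Z. Z1 = {4, 6}; Z2 = {4}; fixed.
Sat(AG r) = {4}
E[r U AG r]: least fixpoint, start Z0 = Sat(AG r) = {4}, add states in Sat(r) with some successor in Z. Already a fixed point.
Sat(E[r U AG r]) = {4}
1 ∉ Sat(E[r U AG r]) = {4}, so the formula does not hold at 1.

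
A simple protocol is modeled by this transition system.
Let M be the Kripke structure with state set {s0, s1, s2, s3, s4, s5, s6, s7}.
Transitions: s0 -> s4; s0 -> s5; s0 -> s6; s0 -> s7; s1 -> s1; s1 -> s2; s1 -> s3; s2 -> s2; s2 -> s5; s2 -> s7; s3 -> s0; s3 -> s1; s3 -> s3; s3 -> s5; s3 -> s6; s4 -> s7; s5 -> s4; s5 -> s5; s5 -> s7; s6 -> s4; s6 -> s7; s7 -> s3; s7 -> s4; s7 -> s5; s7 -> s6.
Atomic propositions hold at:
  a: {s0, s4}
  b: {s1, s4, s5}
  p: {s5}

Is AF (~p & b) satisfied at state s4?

Yes

Sat(~p) = {s0, s1, s2, s3, s4, s6, s7}
Sat(~p & b) = {s1, s4}
AF (~p & b): least fixpoint, start Z0 = {s1, s4}, add states with every successor in Z. Already a fixed point.
Sat(AF (~p & b)) = {s1, s4}
s4 ∈ Sat(AF (~p & b)) = {s1, s4}, so the formula holds at s4.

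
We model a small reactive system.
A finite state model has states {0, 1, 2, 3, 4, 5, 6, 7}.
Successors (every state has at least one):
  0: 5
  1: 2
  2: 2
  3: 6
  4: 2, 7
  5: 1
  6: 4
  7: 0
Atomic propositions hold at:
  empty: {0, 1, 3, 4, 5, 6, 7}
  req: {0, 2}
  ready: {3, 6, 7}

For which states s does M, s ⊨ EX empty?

{0, 3, 4, 5, 6, 7}

Sat(EX empty) = {s : some successor in {0, 1, 3, 4, 5, 6, 7}} = {0, 3, 4, 5, 6, 7}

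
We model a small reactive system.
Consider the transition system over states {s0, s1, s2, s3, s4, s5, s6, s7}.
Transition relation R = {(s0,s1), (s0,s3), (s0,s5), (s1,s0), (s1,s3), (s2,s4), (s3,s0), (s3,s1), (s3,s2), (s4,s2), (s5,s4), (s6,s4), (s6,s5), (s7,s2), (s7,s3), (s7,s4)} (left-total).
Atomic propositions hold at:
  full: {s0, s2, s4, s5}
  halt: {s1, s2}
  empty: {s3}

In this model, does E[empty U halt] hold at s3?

Yes

E[empty U halt]: least fixpoint, start Z0 = Sat(halt) = {s1, s2}, add states in Sat(empty) with some successor in Z. Z1 = {s1, s2, s3}; fixed.
Sat(E[empty U halt]) = {s1, s2, s3}
s3 ∈ Sat(E[empty U halt]) = {s1, s2, s3}, so the formula holds at s3.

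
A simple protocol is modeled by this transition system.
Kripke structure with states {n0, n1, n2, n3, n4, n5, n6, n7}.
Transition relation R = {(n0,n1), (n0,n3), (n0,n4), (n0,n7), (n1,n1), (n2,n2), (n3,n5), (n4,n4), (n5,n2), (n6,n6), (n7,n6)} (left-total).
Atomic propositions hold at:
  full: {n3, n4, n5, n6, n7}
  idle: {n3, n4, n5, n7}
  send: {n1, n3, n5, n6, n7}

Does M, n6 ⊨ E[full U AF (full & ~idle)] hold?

Yes

Sat(~idle) = {n0, n1, n2, n6}
Sat(full & ~idle) = {n6}
AF (full & ~idle): least fixpoint, start Z0 = {n6}, add states with every successor in Z. Z1 = {n6, n7}; fixed.
Sat(AF (full & ~idle)) = {n6, n7}
E[full U AF (full & ~idle)]: least fixpoint, start Z0 = Sat(AF (full & ~idle)) = {n6, n7}, add states in Sat(full) with some successor in Z. Already a fixed point.
Sat(E[full U AF (full & ~idle)]) = {n6, n7}
n6 ∈ Sat(E[full U AF (full & ~idle)]) = {n6, n7}, so the formula holds at n6.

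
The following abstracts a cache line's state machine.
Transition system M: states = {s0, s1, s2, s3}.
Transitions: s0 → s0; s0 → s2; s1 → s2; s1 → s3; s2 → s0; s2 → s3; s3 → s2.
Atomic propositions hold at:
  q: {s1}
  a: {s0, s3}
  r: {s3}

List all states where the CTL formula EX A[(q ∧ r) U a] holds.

Sat(q ∧ r) = ∅
A[(q ∧ r) U a]: least fixpoint, start Z0 = Sat(a) = {s0, s3}, add states in Sat(q ∧ r) with every successor in Z. Already a fixed point.
Sat(A[(q ∧ r) U a]) = {s0, s3}
Sat(EX A[(q ∧ r) U a]) = {s : some successor in {s0, s3}} = {s0, s1, s2}

{s0, s1, s2}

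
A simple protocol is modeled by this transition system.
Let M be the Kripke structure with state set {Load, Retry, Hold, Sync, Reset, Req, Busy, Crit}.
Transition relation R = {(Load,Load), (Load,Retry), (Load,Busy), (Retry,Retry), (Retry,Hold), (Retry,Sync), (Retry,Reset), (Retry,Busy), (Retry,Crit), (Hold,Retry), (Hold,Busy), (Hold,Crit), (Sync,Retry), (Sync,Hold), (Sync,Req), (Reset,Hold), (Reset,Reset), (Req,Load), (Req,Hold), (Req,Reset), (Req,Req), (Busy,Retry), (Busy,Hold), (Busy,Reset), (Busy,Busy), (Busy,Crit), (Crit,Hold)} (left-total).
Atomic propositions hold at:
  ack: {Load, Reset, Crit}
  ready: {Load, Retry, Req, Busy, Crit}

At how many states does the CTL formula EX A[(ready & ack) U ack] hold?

6

Sat(ready & ack) = {Load, Crit}
A[(ready & ack) U ack]: least fixpoint, start Z0 = Sat(ack) = {Load, Reset, Crit}, add states in Sat(ready & ack) with every successor in Z. Already a fixed point.
Sat(A[(ready & ack) U ack]) = {Load, Reset, Crit}
Sat(EX A[(ready & ack) U ack]) = {s : some successor in {Load, Reset, Crit}} = {Load, Retry, Hold, Reset, Req, Busy}
|Sat(EX A[(ready & ack) U ack])| = |{Load, Retry, Hold, Reset, Req, Busy}| = 6.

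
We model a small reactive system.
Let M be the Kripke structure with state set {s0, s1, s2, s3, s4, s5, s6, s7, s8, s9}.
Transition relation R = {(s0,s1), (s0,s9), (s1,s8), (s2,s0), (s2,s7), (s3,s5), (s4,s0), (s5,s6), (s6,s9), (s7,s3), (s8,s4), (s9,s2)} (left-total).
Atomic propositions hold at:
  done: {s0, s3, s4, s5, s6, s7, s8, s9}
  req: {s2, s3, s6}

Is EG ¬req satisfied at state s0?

Yes

Sat(¬req) = {s0, s1, s4, s5, s7, s8, s9}
EG ¬req: greatest fixpoint, start Z0 = {s0, s1, s4, s5, s7, s8, s9}, keep only states in Sat with some successor in Z. Z1 = {s0, s1, s4, s8}; fixed.
Sat(EG ¬req) = {s0, s1, s4, s8}
s0 ∈ Sat(EG ¬req) = {s0, s1, s4, s8}, so the formula holds at s0.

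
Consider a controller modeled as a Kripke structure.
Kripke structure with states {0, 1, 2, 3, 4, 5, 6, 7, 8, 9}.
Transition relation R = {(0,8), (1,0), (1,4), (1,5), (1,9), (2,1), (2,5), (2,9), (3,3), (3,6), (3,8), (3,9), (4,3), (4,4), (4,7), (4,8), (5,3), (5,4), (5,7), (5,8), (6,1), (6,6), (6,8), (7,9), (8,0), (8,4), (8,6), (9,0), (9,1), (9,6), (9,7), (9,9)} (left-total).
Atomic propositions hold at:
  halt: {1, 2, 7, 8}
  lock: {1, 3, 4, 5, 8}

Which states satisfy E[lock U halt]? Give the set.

{1, 2, 3, 4, 5, 7, 8}

E[lock U halt]: least fixpoint, start Z0 = Sat(halt) = {1, 2, 7, 8}, add states in Sat(lock) with some successor in Z. Z1 = {1, 2, 3, 4, 5, 7, 8}; fixed.
Sat(E[lock U halt]) = {1, 2, 3, 4, 5, 7, 8}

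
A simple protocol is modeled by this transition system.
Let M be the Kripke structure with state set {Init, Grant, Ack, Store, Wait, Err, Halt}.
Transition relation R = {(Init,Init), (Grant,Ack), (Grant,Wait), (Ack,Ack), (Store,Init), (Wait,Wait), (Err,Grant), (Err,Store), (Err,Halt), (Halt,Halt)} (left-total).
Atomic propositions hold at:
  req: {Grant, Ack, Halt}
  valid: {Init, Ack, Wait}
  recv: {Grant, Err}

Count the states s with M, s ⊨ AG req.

2

AG req: greatest fixpoint, start Z0 = {Grant, Ack, Halt}, keep only states in Sat with every successor in Z. Z1 = {Ack, Halt}; fixed.
Sat(AG req) = {Ack, Halt}
|Sat(AG req)| = |{Ack, Halt}| = 2.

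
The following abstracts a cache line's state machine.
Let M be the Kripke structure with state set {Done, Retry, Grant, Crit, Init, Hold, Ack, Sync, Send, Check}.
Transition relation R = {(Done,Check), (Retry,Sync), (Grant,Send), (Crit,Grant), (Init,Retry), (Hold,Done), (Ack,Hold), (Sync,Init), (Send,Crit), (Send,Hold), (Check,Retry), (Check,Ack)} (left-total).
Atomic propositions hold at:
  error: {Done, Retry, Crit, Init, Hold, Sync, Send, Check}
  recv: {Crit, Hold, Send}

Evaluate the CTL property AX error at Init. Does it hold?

Yes

Sat(AX error) = {s : every successor in {Done, Retry, Crit, Init, Hold, Sync, Send, Check}} = {Done, Retry, Grant, Init, Hold, Ack, Sync, Send}
Init ∈ Sat(AX error) = {Done, Retry, Grant, Init, Hold, Ack, Sync, Send}, so the formula holds at Init.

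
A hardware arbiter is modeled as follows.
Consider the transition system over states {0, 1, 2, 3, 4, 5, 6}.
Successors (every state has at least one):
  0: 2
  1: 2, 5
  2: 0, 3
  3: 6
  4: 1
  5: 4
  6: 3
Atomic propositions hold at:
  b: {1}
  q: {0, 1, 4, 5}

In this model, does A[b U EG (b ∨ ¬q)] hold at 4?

Sat(¬q) = {2, 3, 6}
Sat(b ∨ ¬q) = {1, 2, 3, 6}
EG (b ∨ ¬q): greatest fixpoint, start Z0 = {1, 2, 3, 6}, keep only states in Sat with some successor in Z. Already a fixed point.
Sat(EG (b ∨ ¬q)) = {1, 2, 3, 6}
A[b U EG (b ∨ ¬q)]: least fixpoint, start Z0 = Sat(EG (b ∨ ¬q)) = {1, 2, 3, 6}, add states in Sat(b) with every successor in Z. Already a fixed point.
Sat(A[b U EG (b ∨ ¬q)]) = {1, 2, 3, 6}
4 ∉ Sat(A[b U EG (b ∨ ¬q)]) = {1, 2, 3, 6}, so the formula does not hold at 4.

No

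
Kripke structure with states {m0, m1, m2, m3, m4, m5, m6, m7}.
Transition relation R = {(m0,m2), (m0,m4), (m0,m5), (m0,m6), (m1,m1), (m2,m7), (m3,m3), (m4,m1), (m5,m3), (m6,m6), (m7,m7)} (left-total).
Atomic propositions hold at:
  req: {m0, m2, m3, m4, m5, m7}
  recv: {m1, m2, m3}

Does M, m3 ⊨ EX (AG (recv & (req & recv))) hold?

Sat(req & recv) = {m2, m3}
Sat(recv & (req & recv)) = {m2, m3}
AG (recv & (req & recv)): greatest fixpoint, start Z0 = {m2, m3}, keep only states in Sat with every successor in Z. Z1 = {m3}; fixed.
Sat(AG (recv & (req & recv))) = {m3}
Sat(EX (AG (recv & (req & recv)))) = {s : some successor in {m3}} = {m3, m5}
m3 ∈ Sat(EX (AG (recv & (req & recv)))) = {m3, m5}, so the formula holds at m3.

Yes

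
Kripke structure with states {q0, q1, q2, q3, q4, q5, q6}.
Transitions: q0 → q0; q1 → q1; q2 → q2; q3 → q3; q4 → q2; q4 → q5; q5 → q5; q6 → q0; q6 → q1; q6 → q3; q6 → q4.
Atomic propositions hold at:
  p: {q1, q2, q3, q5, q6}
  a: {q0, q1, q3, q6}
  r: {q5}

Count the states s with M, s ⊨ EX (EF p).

EF p: least fixpoint, start Z0 = {q1, q2, q3, q5, q6}, add states with some successor in Z. Z1 = {q1, q2, q3, q4, q5, q6}; fixed.
Sat(EF p) = {q1, q2, q3, q4, q5, q6}
Sat(EX (EF p)) = {s : some successor in {q1, q2, q3, q4, q5, q6}} = {q1, q2, q3, q4, q5, q6}
|Sat(EX (EF p))| = |{q1, q2, q3, q4, q5, q6}| = 6.

6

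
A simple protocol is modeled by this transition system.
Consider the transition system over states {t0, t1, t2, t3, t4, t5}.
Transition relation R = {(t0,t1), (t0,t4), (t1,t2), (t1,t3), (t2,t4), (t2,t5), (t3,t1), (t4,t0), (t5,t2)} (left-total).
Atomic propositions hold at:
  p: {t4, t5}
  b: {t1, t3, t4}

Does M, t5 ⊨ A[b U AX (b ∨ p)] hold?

No

Sat(b ∨ p) = {t1, t3, t4, t5}
Sat(AX (b ∨ p)) = {s : every successor in {t1, t3, t4, t5}} = {t0, t2, t3}
A[b U AX (b ∨ p)]: least fixpoint, start Z0 = Sat(AX (b ∨ p)) = {t0, t2, t3}, add states in Sat(b) with every successor in Z. Z1 = {t0, t1, t2, t3, t4}; fixed.
Sat(A[b U AX (b ∨ p)]) = {t0, t1, t2, t3, t4}
t5 ∉ Sat(A[b U AX (b ∨ p)]) = {t0, t1, t2, t3, t4}, so the formula does not hold at t5.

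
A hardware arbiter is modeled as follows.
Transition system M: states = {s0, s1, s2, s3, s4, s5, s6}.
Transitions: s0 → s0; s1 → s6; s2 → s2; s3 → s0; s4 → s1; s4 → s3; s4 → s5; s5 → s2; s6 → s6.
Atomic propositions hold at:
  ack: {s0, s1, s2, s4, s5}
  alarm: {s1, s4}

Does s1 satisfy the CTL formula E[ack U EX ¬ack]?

Yes

Sat(¬ack) = {s3, s6}
Sat(EX ¬ack) = {s : some successor in {s3, s6}} = {s1, s4, s6}
E[ack U EX ¬ack]: least fixpoint, start Z0 = Sat(EX ¬ack) = {s1, s4, s6}, add states in Sat(ack) with some successor in Z. Already a fixed point.
Sat(E[ack U EX ¬ack]) = {s1, s4, s6}
s1 ∈ Sat(E[ack U EX ¬ack]) = {s1, s4, s6}, so the formula holds at s1.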